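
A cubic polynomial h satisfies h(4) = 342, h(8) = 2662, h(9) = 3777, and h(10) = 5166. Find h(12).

8886

Using the Lagrange interpolation formula with nodes 4, 8, 9, 10:
  L_0(x) = (x - 8)(x - 9)(x - 10) / -120
  L_1(x) = (x - 4)(x - 9)(x - 10) / 8
  L_2(x) = (x - 4)(x - 8)(x - 10) / -5
  L_3(x) = (x - 4)(x - 8)(x - 9) / 12
Then h(x) = 342·L_0(x) + 2662·L_1(x) + 3777·L_2(x) + 5166·L_3(x).
Expanding and collecting terms gives h(x) = 5x³ + 2x² - 4x + 6.
Evaluating at x = 12: h(12) = 8886.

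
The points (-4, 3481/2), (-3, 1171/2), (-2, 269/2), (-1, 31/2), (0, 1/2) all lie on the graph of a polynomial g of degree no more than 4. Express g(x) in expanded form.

Write g(x) = ax^4 + bx^3 + cx^2 + dx + e. Substituting each data point gives a linear system:
  256a - 64b + 16c - 4d + e = 3481/2
  81a - 27b + 9c - 3d + e = 1171/2
  16a - 8b + 4c - 2d + e = 269/2
  a - b + c - d + e = 31/2
  e = 1/2
Solving the system yields a = 6, b = -2, c = 4, d = -3, e = 1/2.
So g(x) = 6x^4 - 2x^3 + 4x^2 - 3x + 1/2.
Check: g(0) = 1/2. ✓

g(x) = 6x^4 - 2x^3 + 4x^2 - 3x + 1/2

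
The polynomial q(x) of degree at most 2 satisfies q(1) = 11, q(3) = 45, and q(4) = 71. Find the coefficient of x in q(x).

5

Write q(x) = ax^2 + bx + c. Substituting each data point gives a linear system:
  a + b + c = 11
  9a + 3b + c = 45
  16a + 4b + c = 71
Solving the system yields a = 3, b = 5, c = 3.
So q(x) = 3x^2 + 5x + 3.
The coefficient of x is 5.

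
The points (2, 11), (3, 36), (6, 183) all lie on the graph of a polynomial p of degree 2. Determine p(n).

p(n) = 6n^2 - 5n - 3

Using the Lagrange interpolation formula with nodes 2, 3, 6:
  L_0(n) = (n - 3)(n - 6) / 4
  L_1(n) = (n - 2)(n - 6) / -3
  L_2(n) = (n - 2)(n - 3) / 12
Then p(n) = 11·L_0(n) + 36·L_1(n) + 183·L_2(n).
Expanding and collecting terms gives p(n) = 6n² - 5n - 3.
Check: p(3) = 36. ✓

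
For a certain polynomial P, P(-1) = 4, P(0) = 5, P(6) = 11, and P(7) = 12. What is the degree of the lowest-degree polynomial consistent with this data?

Divided differences on the nodes -1, 0, 6, 7:
  order 0: 4  5  11  12
  order 1: 1  1  1
  order 2: 0  0
  order 3: 0
The order-1 divided differences are all 1 (nonzero) and every higher order vanishes, so the data lies on a polynomial of degree exactly 1.

1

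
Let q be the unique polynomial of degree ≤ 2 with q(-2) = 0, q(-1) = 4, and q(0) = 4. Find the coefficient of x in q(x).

-2

Write q(x) = ax^2 + bx + c. Substituting each data point gives a linear system:
  4a - 2b + c = 0
  a - b + c = 4
  c = 4
Solving the system yields a = -2, b = -2, c = 4.
So q(x) = -2x^2 - 2x + 4.
The coefficient of x is -2.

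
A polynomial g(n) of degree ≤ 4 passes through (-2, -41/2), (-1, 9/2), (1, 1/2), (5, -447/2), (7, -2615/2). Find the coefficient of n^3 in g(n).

Write g(n) = an^4 + bn^3 + cn^2 + dn + e. Substituting each data point gives a linear system:
  16a - 8b + 4c - 2d + e = -41/2
  a - b + c - d + e = 9/2
  a + b + c + d + e = 1/2
  625a + 125b + 25c + 5d + e = -447/2
  2401a + 343b + 49c + 7d + e = -2615/2
Solving the system yields a = -1, b = 3, c = 2, d = -5, e = 3/2.
So g(n) = -n^4 + 3n^3 + 2n^2 - 5n + 3/2.
The coefficient of n^3 is 3.

3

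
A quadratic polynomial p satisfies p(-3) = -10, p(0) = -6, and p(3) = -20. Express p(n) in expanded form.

Using the Lagrange interpolation formula with nodes -3, 0, 3:
  L_0(n) = n(n - 3) / 18
  L_1(n) = (n + 3)(n - 3) / -9
  L_2(n) = (n + 3)n / 18
Then p(n) = -10·L_0(n) - 6·L_1(n) - 20·L_2(n).
Expanding and collecting terms gives p(n) = -n^2 - (5/3)n - 6.
Check: p(-3) = -10. ✓

p(n) = -n^2 - (5/3)n - 6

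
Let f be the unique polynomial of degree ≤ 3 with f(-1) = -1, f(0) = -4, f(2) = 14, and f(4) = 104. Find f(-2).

Using the Lagrange interpolation formula with nodes -1, 0, 2, 4:
  L_0(n) = n(n - 2)(n - 4) / -15
  L_1(n) = (n + 1)(n - 2)(n - 4) / 8
  L_2(n) = (n + 1)n(n - 4) / -12
  L_3(n) = (n + 1)n(n - 2) / 40
Then f(n) = -1·L_0(n) - 4·L_1(n) + 14·L_2(n) + 104·L_3(n).
Expanding and collecting terms gives f(n) = n^3 + 3n^2 - n - 4.
Evaluating at n = -2: f(-2) = 2.

2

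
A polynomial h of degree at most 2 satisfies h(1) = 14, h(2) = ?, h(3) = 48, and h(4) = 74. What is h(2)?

On equispaced nodes a degree-2 polynomial has vanishing third forward difference, so
  - h(1) + 3·h(2) - 3·h(3) + h(4) = 0.
Substituting the known values and solving for h(2):
  3·h(2) = 84
  h(2) = 28.

28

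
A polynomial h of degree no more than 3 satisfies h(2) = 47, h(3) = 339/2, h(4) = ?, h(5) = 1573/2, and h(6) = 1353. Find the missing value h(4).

The 4 known points determine the degree-3 polynomial uniquely.
Write h(u) = au^3 + bu^2 + cu + d. Substituting each data point gives a linear system:
  8a + 4b + 2c + d = 47
  27a + 9b + 3c + d = 339/2
  125a + 25b + 5c + d = 1573/2
  216a + 36b + 6c + d = 1353
Solving the system yields a = 6, b = 2, c = -3/2, d = -6.
So h(u) = 6u^3 + 2u^2 - (3/2)u - 6.
Then h(4) = 404.

404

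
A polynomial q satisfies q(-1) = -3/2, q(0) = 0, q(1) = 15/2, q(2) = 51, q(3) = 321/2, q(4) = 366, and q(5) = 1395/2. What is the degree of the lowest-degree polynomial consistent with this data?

Forward differences of the values at s = -1, 0, 1, 2, 3, 4, 5:
  q  : -3/2  0  15/2  51  321/2  366  1395/2
  Δ  : 3/2  15/2  87/2  219/2  411/2  663/2
  Δ^2: 6  36  66  96  126
  Δ^3: 30  30  30  30
  Δ^4: 0  0  0
  Δ^5: 0  0
  Δ^6: 0
The third differences are constant (30) and nonzero, while all higher differences vanish, so the minimal degree is 3.

3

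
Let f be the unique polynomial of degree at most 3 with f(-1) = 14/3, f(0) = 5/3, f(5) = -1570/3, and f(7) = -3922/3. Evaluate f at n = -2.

Using the Lagrange interpolation formula with nodes -1, 0, 5, 7:
  L_0(n) = n(n - 5)(n - 7) / -48
  L_1(n) = (n + 1)(n - 5)(n - 7) / 35
  L_2(n) = (n + 1)n(n - 7) / -60
  L_3(n) = (n + 1)n(n - 5) / 112
Then f(n) = 14/3·L_0(n) + 5/3·L_1(n) - 1570/3·L_2(n) - 3922/3·L_3(n).
Expanding and collecting terms gives f(n) = -3n^3 - 5n^2 - 5n + 5/3.
Evaluating at n = -2: f(-2) = 47/3.

47/3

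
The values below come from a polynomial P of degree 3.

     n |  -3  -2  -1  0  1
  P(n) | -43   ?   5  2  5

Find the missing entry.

On equispaced nodes a degree-3 polynomial has vanishing fourth forward difference, so
  P(-3) - 4·P(-2) + 6·P(-1) - 4·P(0) + P(1) = 0.
Substituting the known values and solving for P(-2):
  -4·P(-2) = 16
  P(-2) = -4.

-4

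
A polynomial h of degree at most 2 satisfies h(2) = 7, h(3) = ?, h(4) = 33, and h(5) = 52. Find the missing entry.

The 3 known points determine the degree-2 polynomial uniquely.
Write h(n) = an^2 + bn + c. Substituting each data point gives a linear system:
  4a + 2b + c = 7
  16a + 4b + c = 33
  25a + 5b + c = 52
Solving the system yields a = 2, b = 1, c = -3.
So h(n) = 2n^2 + n - 3.
Then h(3) = 18.

18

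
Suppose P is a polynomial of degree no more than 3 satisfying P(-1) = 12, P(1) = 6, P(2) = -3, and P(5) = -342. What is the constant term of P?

3

Write P(x) = ax^3 + bx^2 + cx + d. Substituting each data point gives a linear system:
  -a + b - c + d = 12
  a + b + c + d = 6
  8a + 4b + 2c + d = -3
  125a + 25b + 5c + d = -342
Solving the system yields a = -4, b = 6, c = 1, d = 3.
So P(x) = -4x^3 + 6x^2 + x + 3.
The constant term is 3.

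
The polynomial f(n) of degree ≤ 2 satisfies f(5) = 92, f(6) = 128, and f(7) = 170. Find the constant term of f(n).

Write f(n) = an^2 + bn + c. Substituting each data point gives a linear system:
  25a + 5b + c = 92
  36a + 6b + c = 128
  49a + 7b + c = 170
Solving the system yields a = 3, b = 3, c = 2.
So f(n) = 3n^2 + 3n + 2.
The constant term is 2.

2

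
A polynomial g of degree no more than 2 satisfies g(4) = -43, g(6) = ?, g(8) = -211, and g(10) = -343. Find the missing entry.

-111

On equispaced nodes a degree-2 polynomial has vanishing third forward difference, so
  - g(4) + 3·g(6) - 3·g(8) + g(10) = 0.
Substituting the known values and solving for g(6):
  3·g(6) = -333
  g(6) = -111.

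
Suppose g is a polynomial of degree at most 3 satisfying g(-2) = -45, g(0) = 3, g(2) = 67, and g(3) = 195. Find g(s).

Write g(s) = as^3 + bs^2 + cs + d. Substituting each data point gives a linear system:
  -8a + 4b - 2c + d = -45
  d = 3
  8a + 4b + 2c + d = 67
  27a + 9b + 3c + d = 195
Solving the system yields a = 6, b = 2, c = 4, d = 3.
So g(s) = 6s^3 + 2s^2 + 4s + 3.
Check: g(-2) = -45. ✓

g(s) = 6s^3 + 2s^2 + 4s + 3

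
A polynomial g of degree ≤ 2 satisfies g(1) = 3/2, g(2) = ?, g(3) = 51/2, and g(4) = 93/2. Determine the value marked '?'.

21/2

The 3 known points determine the degree-2 polynomial uniquely.
Write g(n) = an^2 + bn + c. Substituting each data point gives a linear system:
  a + b + c = 3/2
  9a + 3b + c = 51/2
  16a + 4b + c = 93/2
Solving the system yields a = 3, b = 0, c = -3/2.
So g(n) = 3n² - 3/2.
Then g(2) = 21/2.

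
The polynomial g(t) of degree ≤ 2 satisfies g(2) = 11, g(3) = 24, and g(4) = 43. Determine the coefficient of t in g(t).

Write g(t) = at^2 + bt + c. Substituting each data point gives a linear system:
  4a + 2b + c = 11
  9a + 3b + c = 24
  16a + 4b + c = 43
Solving the system yields a = 3, b = -2, c = 3.
So g(t) = 3t^2 - 2t + 3.
The coefficient of t is -2.

-2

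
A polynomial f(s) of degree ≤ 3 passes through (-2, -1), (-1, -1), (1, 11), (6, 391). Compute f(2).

35

Write f(s) = as^3 + bs^2 + cs + d. Substituting each data point gives a linear system:
  -8a + 4b - 2c + d = -1
  -a + b - c + d = -1
  a + b + c + d = 11
  216a + 36b + 6c + d = 391
Solving the system yields a = 1, b = 4, c = 5, d = 1.
So f(s) = s^3 + 4s^2 + 5s + 1.
Then f(2) = 35.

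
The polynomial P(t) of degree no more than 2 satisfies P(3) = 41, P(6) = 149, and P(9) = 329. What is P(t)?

Write P(t) = at^2 + bt + c. Substituting each data point gives a linear system:
  9a + 3b + c = 41
  36a + 6b + c = 149
  81a + 9b + c = 329
Solving the system yields a = 4, b = 0, c = 5.
So P(t) = 4t^2 + 5.
Check: P(6) = 149. ✓

P(t) = 4t^2 + 5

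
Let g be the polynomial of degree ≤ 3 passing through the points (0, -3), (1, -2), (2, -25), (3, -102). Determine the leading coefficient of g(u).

-5

Write g(u) = au^3 + bu^2 + cu + d. Substituting each data point gives a linear system:
  d = -3
  a + b + c + d = -2
  8a + 4b + 2c + d = -25
  27a + 9b + 3c + d = -102
Solving the system yields a = -5, b = 3, c = 3, d = -3.
So g(u) = -5u³ + 3u² + 3u - 3.
The leading coefficient is -5.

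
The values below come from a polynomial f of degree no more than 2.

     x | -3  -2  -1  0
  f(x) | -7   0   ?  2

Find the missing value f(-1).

On equispaced nodes a degree-2 polynomial has vanishing third forward difference, so
  - f(-3) + 3·f(-2) - 3·f(-1) + f(0) = 0.
Substituting the known values and solving for f(-1):
  -3·f(-1) = -9
  f(-1) = 3.

3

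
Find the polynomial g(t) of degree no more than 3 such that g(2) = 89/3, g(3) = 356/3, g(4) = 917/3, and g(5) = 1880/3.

Using the Lagrange interpolation formula with nodes 2, 3, 4, 5:
  L_0(t) = (t - 3)(t - 4)(t - 5) / -6
  L_1(t) = (t - 2)(t - 4)(t - 5) / 2
  L_2(t) = (t - 2)(t - 3)(t - 5) / -2
  L_3(t) = (t - 2)(t - 3)(t - 4) / 6
Then g(t) = 89/3·L_0(t) + 356/3·L_1(t) + 917/3·L_2(t) + 1880/3·L_3(t).
Expanding and collecting terms gives g(t) = 6t^3 - 5t^2 + 5/3.
Check: g(2) = 89/3. ✓

g(t) = 6t^3 - 5t^2 + 5/3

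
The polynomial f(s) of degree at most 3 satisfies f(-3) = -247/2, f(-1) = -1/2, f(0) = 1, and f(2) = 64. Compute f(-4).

-317

Using the Lagrange interpolation formula with nodes -3, -1, 0, 2:
  L_0(s) = (s + 1)s(s - 2) / -30
  L_1(s) = (s + 3)s(s - 2) / 6
  L_2(s) = (s + 3)(s + 1)(s - 2) / -6
  L_3(s) = (s + 3)(s + 1)s / 30
Then f(s) = -247/2·L_0(s) - 1/2·L_1(s) + 1·L_2(s) + 64·L_3(s).
Expanding and collecting terms gives f(s) = 6s^3 + 4s^2 - (1/2)s + 1.
Evaluating at s = -4: f(-4) = -317.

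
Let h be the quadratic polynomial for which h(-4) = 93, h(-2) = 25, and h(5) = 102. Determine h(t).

h(t) = 5t^2 - 4t - 3

Using the Lagrange interpolation formula with nodes -4, -2, 5:
  L_0(t) = (t + 2)(t - 5) / 18
  L_1(t) = (t + 4)(t - 5) / -14
  L_2(t) = (t + 4)(t + 2) / 63
Then h(t) = 93·L_0(t) + 25·L_1(t) + 102·L_2(t).
Expanding and collecting terms gives h(t) = 5t^2 - 4t - 3.
Check: h(5) = 102. ✓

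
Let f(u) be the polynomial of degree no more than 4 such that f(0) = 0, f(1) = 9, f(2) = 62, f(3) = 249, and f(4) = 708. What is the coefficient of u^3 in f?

3

Write f(u) = au^4 + bu^3 + cu^2 + du + e. Substituting each data point gives a linear system:
  e = 0
  a + b + c + d + e = 9
  16a + 8b + 4c + 2d + e = 62
  81a + 27b + 9c + 3d + e = 249
  256a + 64b + 16c + 4d + e = 708
Solving the system yields a = 2, b = 3, c = -1, d = 5, e = 0.
So f(u) = 2u^4 + 3u^3 - u^2 + 5u.
The coefficient of u^3 is 3.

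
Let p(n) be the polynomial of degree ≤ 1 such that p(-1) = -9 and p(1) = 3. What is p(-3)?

-21

Write p(n) = an + b. Substituting each data point gives a linear system:
  -a + b = -9
  a + b = 3
Solving the system yields a = 6, b = -3.
So p(n) = 6n - 3.
Then p(-3) = -21.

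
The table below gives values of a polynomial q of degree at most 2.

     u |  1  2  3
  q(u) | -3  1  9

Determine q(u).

Write q(u) = au^2 + bu + c. Substituting each data point gives a linear system:
  a + b + c = -3
  4a + 2b + c = 1
  9a + 3b + c = 9
Solving the system yields a = 2, b = -2, c = -3.
So q(u) = 2u² - 2u - 3.
Check: q(2) = 1. ✓

q(u) = 2u^2 - 2u - 3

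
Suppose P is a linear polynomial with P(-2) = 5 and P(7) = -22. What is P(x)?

P(x) = -3x - 1

Write P(x) = ax + b. Substituting each data point gives a linear system:
  -2a + b = 5
  7a + b = -22
Solving the system yields a = -3, b = -1.
So P(x) = -3x - 1.
Check: P(7) = -22. ✓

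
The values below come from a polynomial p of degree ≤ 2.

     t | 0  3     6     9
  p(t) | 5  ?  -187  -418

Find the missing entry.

-46

The 3 known points determine the degree-2 polynomial uniquely.
Write p(t) = at^2 + bt + c. Substituting each data point gives a linear system:
  c = 5
  36a + 6b + c = -187
  81a + 9b + c = -418
Solving the system yields a = -5, b = -2, c = 5.
So p(t) = -5t^2 - 2t + 5.
Then p(3) = -46.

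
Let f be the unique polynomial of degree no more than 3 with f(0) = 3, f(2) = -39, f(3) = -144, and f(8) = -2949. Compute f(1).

Write f(u) = au^3 + bu^2 + cu + d. Substituting each data point gives a linear system:
  d = 3
  8a + 4b + 2c + d = -39
  27a + 9b + 3c + d = -144
  512a + 64b + 8c + d = -2949
Solving the system yields a = -6, b = 2, c = -1, d = 3.
So f(u) = -6u^3 + 2u^2 - u + 3.
Then f(1) = -2.

-2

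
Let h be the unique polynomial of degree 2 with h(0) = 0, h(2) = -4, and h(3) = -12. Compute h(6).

-60

Write h(u) = au^2 + bu + c. Substituting each data point gives a linear system:
  c = 0
  4a + 2b + c = -4
  9a + 3b + c = -12
Solving the system yields a = -2, b = 2, c = 0.
So h(u) = -2u^2 + 2u.
Then h(6) = -60.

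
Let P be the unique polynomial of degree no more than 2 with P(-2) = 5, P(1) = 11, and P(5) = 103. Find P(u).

P(u) = 3u^2 + 5u + 3

Write P(u) = au^2 + bu + c. Substituting each data point gives a linear system:
  4a - 2b + c = 5
  a + b + c = 11
  25a + 5b + c = 103
Solving the system yields a = 3, b = 5, c = 3.
So P(u) = 3u² + 5u + 3.
Check: P(1) = 11. ✓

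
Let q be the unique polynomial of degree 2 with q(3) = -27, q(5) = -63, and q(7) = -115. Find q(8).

-147

Using the Lagrange interpolation formula with nodes 3, 5, 7:
  L_0(t) = (t - 5)(t - 7) / 8
  L_1(t) = (t - 3)(t - 7) / -4
  L_2(t) = (t - 3)(t - 5) / 8
Then q(t) = -27·L_0(t) - 63·L_1(t) - 115·L_2(t).
Expanding and collecting terms gives q(t) = -2t² - 2t - 3.
Evaluating at t = 8: q(8) = -147.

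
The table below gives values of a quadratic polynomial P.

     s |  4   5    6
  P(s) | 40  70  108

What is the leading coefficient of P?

4

Write P(s) = as^2 + bs + c. Substituting each data point gives a linear system:
  16a + 4b + c = 40
  25a + 5b + c = 70
  36a + 6b + c = 108
Solving the system yields a = 4, b = -6, c = 0.
So P(s) = 4s² - 6s.
The leading coefficient is 4.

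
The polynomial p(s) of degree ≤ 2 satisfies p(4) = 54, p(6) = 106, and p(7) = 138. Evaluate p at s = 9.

214

Using the Lagrange interpolation formula with nodes 4, 6, 7:
  L_0(s) = (s - 6)(s - 7) / 6
  L_1(s) = (s - 4)(s - 7) / -2
  L_2(s) = (s - 4)(s - 6) / 3
Then p(s) = 54·L_0(s) + 106·L_1(s) + 138·L_2(s).
Expanding and collecting terms gives p(s) = 2s^2 + 6s - 2.
Evaluating at s = 9: p(9) = 214.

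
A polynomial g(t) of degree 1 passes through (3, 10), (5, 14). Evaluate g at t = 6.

Using the Lagrange interpolation formula with nodes 3, 5:
  L_0(t) = (t - 5) / -2
  L_1(t) = (t - 3) / 2
Then g(t) = 10·L_0(t) + 14·L_1(t).
Expanding and collecting terms gives g(t) = 2t + 4.
Evaluating at t = 6: g(6) = 16.

16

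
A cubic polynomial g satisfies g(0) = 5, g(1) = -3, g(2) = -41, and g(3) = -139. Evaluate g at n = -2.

Forward differences of the values at n = 0, 1, 2, 3:
  g  : 5  -3  -41  -139
  Δ  : -8  -38  -98
  Δ^2: -30  -60
  Δ^3: -30
The third differences are constant, confirming degree 3.
Interpolating (Newton forward form) and evaluating at n = -2 gives g(-2) = 51.

51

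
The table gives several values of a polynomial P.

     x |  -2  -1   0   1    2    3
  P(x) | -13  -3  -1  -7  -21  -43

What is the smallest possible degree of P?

2

Forward differences of the values at x = -2, -1, 0, 1, 2, 3:
  P  : -13  -3  -1  -7  -21  -43
  Δ  : 10  2  -6  -14  -22
  Δ^2: -8  -8  -8  -8
  Δ^3: 0  0  0
  Δ^4: 0  0
  Δ^5: 0
The second differences are constant (-8) and nonzero, while all higher differences vanish, so the minimal degree is 2.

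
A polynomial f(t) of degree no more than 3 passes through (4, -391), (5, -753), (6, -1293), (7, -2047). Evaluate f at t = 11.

Write f(t) = at^3 + bt^2 + ct + d. Substituting each data point gives a linear system:
  64a + 16b + 4c + d = -391
  125a + 25b + 5c + d = -753
  216a + 36b + 6c + d = -1293
  343a + 49b + 7c + d = -2047
Solving the system yields a = -6, b = 1, c = -5, d = -3.
So f(t) = -6t³ + t² - 5t - 3.
Then f(11) = -7923.

-7923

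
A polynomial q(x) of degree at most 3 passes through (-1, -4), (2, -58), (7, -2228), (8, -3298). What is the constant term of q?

-2

Write q(x) = ax^3 + bx^2 + cx + d. Substituting each data point gives a linear system:
  -a + b - c + d = -4
  8a + 4b + 2c + d = -58
  343a + 49b + 7c + d = -2228
  512a + 64b + 8c + d = -3298
Solving the system yields a = -6, b = -4, c = 4, d = -2.
So q(x) = -6x^3 - 4x^2 + 4x - 2.
The constant term is -2.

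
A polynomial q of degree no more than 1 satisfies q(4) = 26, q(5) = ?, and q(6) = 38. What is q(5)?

32

On equispaced nodes a degree-1 polynomial has vanishing second forward difference, so
  q(4) - 2·q(5) + q(6) = 0.
Substituting the known values and solving for q(5):
  -2·q(5) = -64
  q(5) = 32.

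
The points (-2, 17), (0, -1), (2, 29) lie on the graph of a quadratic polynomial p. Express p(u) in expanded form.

p(u) = 6u^2 + 3u - 1

Using the Lagrange interpolation formula with nodes -2, 0, 2:
  L_0(u) = u(u - 2) / 8
  L_1(u) = (u + 2)(u - 2) / -4
  L_2(u) = (u + 2)u / 8
Then p(u) = 17·L_0(u) - 1·L_1(u) + 29·L_2(u).
Expanding and collecting terms gives p(u) = 6u^2 + 3u - 1.
Check: p(2) = 29. ✓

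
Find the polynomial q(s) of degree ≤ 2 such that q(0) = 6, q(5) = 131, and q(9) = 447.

Write q(s) = as^2 + bs + c. Substituting each data point gives a linear system:
  c = 6
  25a + 5b + c = 131
  81a + 9b + c = 447
Solving the system yields a = 6, b = -5, c = 6.
So q(s) = 6s² - 5s + 6.
Check: q(0) = 6. ✓

q(s) = 6s^2 - 5s + 6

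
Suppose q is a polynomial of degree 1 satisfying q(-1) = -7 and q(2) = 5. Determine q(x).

Write q(x) = ax + b. Substituting each data point gives a linear system:
  -a + b = -7
  2a + b = 5
Solving the system yields a = 4, b = -3.
So q(x) = 4x - 3.
Check: q(2) = 5. ✓

q(x) = 4x - 3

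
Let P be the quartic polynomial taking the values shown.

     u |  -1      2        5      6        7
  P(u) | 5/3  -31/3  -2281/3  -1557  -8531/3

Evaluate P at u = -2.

Write P(u) = au^4 + bu^3 + cu^2 + du + e. Substituting each data point gives a linear system:
  a - b + c - d + e = 5/3
  16a + 8b + 4c + 2d + e = -31/3
  625a + 125b + 25c + 5d + e = -2281/3
  1296a + 216b + 36c + 6d + e = -1557
  2401a + 343b + 49c + 7d + e = -8531/3
Solving the system yields a = -1, b = -5/3, c = 2, d = 4, e = 3.
So P(u) = -u⁴ - (5/3)u³ + 2u² + 4u + 3.
Then P(-2) = 1/3.

1/3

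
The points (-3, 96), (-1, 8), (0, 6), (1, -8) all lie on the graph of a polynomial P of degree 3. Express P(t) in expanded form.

Write P(t) = at^3 + bt^2 + ct + d. Substituting each data point gives a linear system:
  -27a + 9b - 3c + d = 96
  -a + b - c + d = 8
  d = 6
  a + b + c + d = -8
Solving the system yields a = -5, b = -6, c = -3, d = 6.
So P(t) = -5t^3 - 6t^2 - 3t + 6.
Check: P(1) = -8. ✓

P(t) = -5t^3 - 6t^2 - 3t + 6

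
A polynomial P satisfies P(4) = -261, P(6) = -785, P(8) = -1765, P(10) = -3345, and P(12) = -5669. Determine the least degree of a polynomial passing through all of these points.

Forward differences of the values at n = 4, 6, 8, 10, 12:
  P  : -261  -785  -1765  -3345  -5669
  Δ  : -524  -980  -1580  -2324
  Δ^2: -456  -600  -744
  Δ^3: -144  -144
  Δ^4: 0
The third differences are constant (-144) and nonzero, while all higher differences vanish, so the minimal degree is 3.

3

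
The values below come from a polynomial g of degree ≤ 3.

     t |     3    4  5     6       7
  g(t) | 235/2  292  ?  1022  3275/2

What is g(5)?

1167/2

The 4 known points determine the degree-3 polynomial uniquely.
Write g(t) = at^3 + bt^2 + ct + d. Substituting each data point gives a linear system:
  27a + 9b + 3c + d = 235/2
  64a + 16b + 4c + d = 292
  216a + 36b + 6c + d = 1022
  343a + 49b + 7c + d = 3275/2
Solving the system yields a = 5, b = -3/2, c = 0, d = -4.
So g(t) = 5t³ - (3/2)t² - 4.
Then g(5) = 1167/2.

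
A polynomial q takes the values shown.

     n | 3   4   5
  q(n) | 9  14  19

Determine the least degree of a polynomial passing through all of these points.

1

Forward differences of the values at n = 3, 4, 5:
  q  : 9  14  19
  Δ  : 5  5
  Δ^2: 0
The first differences are constant (5) and nonzero, while all higher differences vanish, so the minimal degree is 1.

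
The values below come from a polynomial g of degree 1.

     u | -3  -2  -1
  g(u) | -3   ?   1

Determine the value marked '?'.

-1

The 2 known points determine the degree-1 polynomial uniquely.
Write g(u) = au + b. Substituting each data point gives a linear system:
  -3a + b = -3
  -a + b = 1
Solving the system yields a = 2, b = 3.
So g(u) = 2u + 3.
Then g(-2) = -1.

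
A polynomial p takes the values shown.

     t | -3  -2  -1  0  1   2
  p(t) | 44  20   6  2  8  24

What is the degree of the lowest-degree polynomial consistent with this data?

2

Forward differences of the values at t = -3, -2, -1, 0, 1, 2:
  p  : 44  20  6  2  8  24
  Δ  : -24  -14  -4  6  16
  Δ^2: 10  10  10  10
  Δ^3: 0  0  0
  Δ^4: 0  0
  Δ^5: 0
The second differences are constant (10) and nonzero, while all higher differences vanish, so the minimal degree is 2.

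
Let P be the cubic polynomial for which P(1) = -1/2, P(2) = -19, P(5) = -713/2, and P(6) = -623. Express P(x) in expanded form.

P(x) = -3x^3 + (1/2)x^2 + x + 1

Using the Lagrange interpolation formula with nodes 1, 2, 5, 6:
  L_0(x) = (x - 2)(x - 5)(x - 6) / -20
  L_1(x) = (x - 1)(x - 5)(x - 6) / 12
  L_2(x) = (x - 1)(x - 2)(x - 6) / -12
  L_3(x) = (x - 1)(x - 2)(x - 5) / 20
Then P(x) = -1/2·L_0(x) - 19·L_1(x) - 713/2·L_2(x) - 623·L_3(x).
Expanding and collecting terms gives P(x) = -3x^3 + (1/2)x^2 + x + 1.
Check: P(5) = -713/2. ✓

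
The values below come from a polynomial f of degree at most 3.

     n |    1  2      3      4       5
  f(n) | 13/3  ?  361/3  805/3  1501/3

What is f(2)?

115/3

On equispaced nodes a degree-3 polynomial has vanishing fourth forward difference, so
  f(1) - 4·f(2) + 6·f(3) - 4·f(4) + f(5) = 0.
Substituting the known values and solving for f(2):
  -4·f(2) = -460/3
  f(2) = 115/3.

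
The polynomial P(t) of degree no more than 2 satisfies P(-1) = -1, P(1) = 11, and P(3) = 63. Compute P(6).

Write P(t) = at^2 + bt + c. Substituting each data point gives a linear system:
  a - b + c = -1
  a + b + c = 11
  9a + 3b + c = 63
Solving the system yields a = 5, b = 6, c = 0.
So P(t) = 5t² + 6t.
Then P(6) = 216.

216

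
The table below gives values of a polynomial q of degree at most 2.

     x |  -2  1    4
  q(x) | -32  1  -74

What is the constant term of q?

2

Write q(x) = ax^2 + bx + c. Substituting each data point gives a linear system:
  4a - 2b + c = -32
  a + b + c = 1
  16a + 4b + c = -74
Solving the system yields a = -6, b = 5, c = 2.
So q(x) = -6x^2 + 5x + 2.
The constant term is 2.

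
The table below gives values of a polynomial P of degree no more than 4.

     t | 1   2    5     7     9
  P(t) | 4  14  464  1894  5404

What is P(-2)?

58

Using the Lagrange interpolation formula with nodes 1, 2, 5, 7, 9:
  L_0(t) = (t - 2)(t - 5)(t - 7)(t - 9) / 192
  L_1(t) = (t - 1)(t - 5)(t - 7)(t - 9) / -105
  L_2(t) = (t - 1)(t - 2)(t - 7)(t - 9) / 96
  L_3(t) = (t - 1)(t - 2)(t - 5)(t - 9) / -120
  L_4(t) = (t - 1)(t - 2)(t - 5)(t - 7) / 448
Then P(t) = 4·L_0(t) + 14·L_1(t) + 464·L_2(t) + 1894·L_3(t) + 5404·L_4(t).
Expanding and collecting terms gives P(t) = t^4 - 2t^3 + 4t^2 - 3t + 4.
Evaluating at t = -2: P(-2) = 58.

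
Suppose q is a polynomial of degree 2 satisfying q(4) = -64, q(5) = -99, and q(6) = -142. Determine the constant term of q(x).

Write q(x) = ax^2 + bx + c. Substituting each data point gives a linear system:
  16a + 4b + c = -64
  25a + 5b + c = -99
  36a + 6b + c = -142
Solving the system yields a = -4, b = 1, c = -4.
So q(x) = -4x² + x - 4.
The constant term is -4.

-4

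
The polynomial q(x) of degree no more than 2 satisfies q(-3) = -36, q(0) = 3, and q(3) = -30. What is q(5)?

Write q(x) = ax^2 + bx + c. Substituting each data point gives a linear system:
  9a - 3b + c = -36
  c = 3
  9a + 3b + c = -30
Solving the system yields a = -4, b = 1, c = 3.
So q(x) = -4x² + x + 3.
Then q(5) = -92.

-92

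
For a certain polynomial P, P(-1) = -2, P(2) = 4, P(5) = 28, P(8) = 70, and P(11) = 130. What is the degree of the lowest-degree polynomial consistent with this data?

Forward differences of the values at t = -1, 2, 5, 8, 11:
  P  : -2  4  28  70  130
  Δ  : 6  24  42  60
  Δ^2: 18  18  18
  Δ^3: 0  0
  Δ^4: 0
The second differences are constant (18) and nonzero, while all higher differences vanish, so the minimal degree is 2.

2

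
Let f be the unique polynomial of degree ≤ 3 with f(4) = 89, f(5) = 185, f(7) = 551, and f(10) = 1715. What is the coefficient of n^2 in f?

Write f(n) = an^3 + bn^2 + cn + d. Substituting each data point gives a linear system:
  64a + 16b + 4c + d = 89
  125a + 25b + 5c + d = 185
  343a + 49b + 7c + d = 551
  1000a + 100b + 10c + d = 1715
Solving the system yields a = 2, b = -3, c = 1, d = 5.
So f(n) = 2n^3 - 3n^2 + n + 5.
The coefficient of n^2 is -3.

-3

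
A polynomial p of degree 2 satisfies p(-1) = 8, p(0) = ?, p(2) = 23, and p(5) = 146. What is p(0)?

The 3 known points determine the degree-2 polynomial uniquely.
Write p(x) = ax^2 + bx + c. Substituting each data point gives a linear system:
  a - b + c = 8
  4a + 2b + c = 23
  25a + 5b + c = 146
Solving the system yields a = 6, b = -1, c = 1.
So p(x) = 6x² - x + 1.
Then p(0) = 1.

1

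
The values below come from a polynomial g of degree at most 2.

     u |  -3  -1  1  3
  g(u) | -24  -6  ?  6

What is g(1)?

On equispaced nodes a degree-2 polynomial has vanishing third forward difference, so
  - g(-3) + 3·g(-1) - 3·g(1) + g(3) = 0.
Substituting the known values and solving for g(1):
  -3·g(1) = -12
  g(1) = 4.

4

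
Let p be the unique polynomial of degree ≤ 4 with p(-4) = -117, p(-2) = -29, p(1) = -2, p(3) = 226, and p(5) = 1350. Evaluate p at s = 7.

Write p(s) = as^4 + bs^3 + cs^2 + ds + e. Substituting each data point gives a linear system:
  256a - 64b + 16c - 4d + e = -117
  16a - 8b + 4c - 2d + e = -29
  a + b + c + d + e = -2
  81a + 27b + 9c + 3d + e = 226
  625a + 125b + 25c + 5d + e = 1350
Solving the system yields a = 1, b = 6, c = 0, d = -4, e = -5.
So p(s) = s⁴ + 6s³ - 4s - 5.
Then p(7) = 4426.

4426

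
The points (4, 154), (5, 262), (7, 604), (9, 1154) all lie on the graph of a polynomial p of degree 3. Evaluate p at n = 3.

Write p(n) = an^3 + bn^2 + cn + d. Substituting each data point gives a linear system:
  64a + 16b + 4c + d = 154
  125a + 25b + 5c + d = 262
  343a + 49b + 7c + d = 604
  729a + 81b + 9c + d = 1154
Solving the system yields a = 1, b = 5, c = 2, d = 2.
So p(n) = n^3 + 5n^2 + 2n + 2.
Then p(3) = 80.

80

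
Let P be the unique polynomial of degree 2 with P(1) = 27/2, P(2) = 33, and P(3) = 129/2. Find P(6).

231

Forward differences of the values at x = 1, 2, 3:
  P  : 27/2  33  129/2
  Δ  : 39/2  63/2
  Δ^2: 12
The second differences are constant, confirming degree 2.
Interpolating (Newton forward form) and evaluating at x = 6 gives P(6) = 231.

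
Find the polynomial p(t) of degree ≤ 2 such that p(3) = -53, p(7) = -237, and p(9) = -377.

Using the Lagrange interpolation formula with nodes 3, 7, 9:
  L_0(t) = (t - 7)(t - 9) / 24
  L_1(t) = (t - 3)(t - 9) / -8
  L_2(t) = (t - 3)(t - 7) / 12
Then p(t) = -53·L_0(t) - 237·L_1(t) - 377·L_2(t).
Expanding and collecting terms gives p(t) = -4t² - 6t + 1.
Check: p(7) = -237. ✓

p(t) = -4t^2 - 6t + 1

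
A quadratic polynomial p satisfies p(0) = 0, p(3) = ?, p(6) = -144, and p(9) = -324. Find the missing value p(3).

On equispaced nodes a degree-2 polynomial has vanishing third forward difference, so
  - p(0) + 3·p(3) - 3·p(6) + p(9) = 0.
Substituting the known values and solving for p(3):
  3·p(3) = -108
  p(3) = -36.

-36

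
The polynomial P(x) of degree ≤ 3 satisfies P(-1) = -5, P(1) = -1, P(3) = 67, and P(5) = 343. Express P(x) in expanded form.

Write P(x) = ax^3 + bx^2 + cx + d. Substituting each data point gives a linear system:
  -a + b - c + d = -5
  a + b + c + d = -1
  27a + 9b + 3c + d = 67
  125a + 25b + 5c + d = 343
Solving the system yields a = 3, b = -1, c = -1, d = -2.
So P(x) = 3x^3 - x^2 - x - 2.
Check: P(3) = 67. ✓

P(x) = 3x^3 - x^2 - x - 2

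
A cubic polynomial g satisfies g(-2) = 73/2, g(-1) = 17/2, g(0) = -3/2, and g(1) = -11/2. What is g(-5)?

697/2

Using the Lagrange interpolation formula with nodes -2, -1, 0, 1:
  L_0(n) = (n + 1)n(n - 1) / -6
  L_1(n) = (n + 2)n(n - 1) / 2
  L_2(n) = (n + 2)(n + 1)(n - 1) / -2
  L_3(n) = (n + 2)(n + 1)n / 6
Then g(n) = 73/2·L_0(n) + 17/2·L_1(n) - 3/2·L_2(n) - 11/2·L_3(n).
Expanding and collecting terms gives g(n) = -2n³ + 3n² - 5n - 3/2.
Evaluating at n = -5: g(-5) = 697/2.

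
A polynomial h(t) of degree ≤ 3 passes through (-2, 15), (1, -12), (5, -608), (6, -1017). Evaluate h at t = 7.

-1578

Using the Lagrange interpolation formula with nodes -2, 1, 5, 6:
  L_0(t) = (t - 1)(t - 5)(t - 6) / -168
  L_1(t) = (t + 2)(t - 5)(t - 6) / 60
  L_2(t) = (t + 2)(t - 1)(t - 6) / -28
  L_3(t) = (t + 2)(t - 1)(t - 5) / 40
Then h(t) = 15·L_0(t) - 12·L_1(t) - 608·L_2(t) - 1017·L_3(t).
Expanding and collecting terms gives h(t) = -4t^3 - 4t^2 - t - 3.
Evaluating at t = 7: h(7) = -1578.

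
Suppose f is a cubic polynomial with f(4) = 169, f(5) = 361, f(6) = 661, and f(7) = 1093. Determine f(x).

Using the Lagrange interpolation formula with nodes 4, 5, 6, 7:
  L_0(x) = (x - 5)(x - 6)(x - 7) / -6
  L_1(x) = (x - 4)(x - 6)(x - 7) / 2
  L_2(x) = (x - 4)(x - 5)(x - 7) / -2
  L_3(x) = (x - 4)(x - 5)(x - 6) / 6
Then f(x) = 169·L_0(x) + 361·L_1(x) + 661·L_2(x) + 1093·L_3(x).
Expanding and collecting terms gives f(x) = 4x^3 - 6x^2 + 2x + 1.
Check: f(7) = 1093. ✓

f(x) = 4x^3 - 6x^2 + 2x + 1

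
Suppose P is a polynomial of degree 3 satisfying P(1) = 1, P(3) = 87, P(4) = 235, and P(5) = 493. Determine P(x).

P(x) = 5x^3 - 5x^2 - 2x + 3

Write P(x) = ax^3 + bx^2 + cx + d. Substituting each data point gives a linear system:
  a + b + c + d = 1
  27a + 9b + 3c + d = 87
  64a + 16b + 4c + d = 235
  125a + 25b + 5c + d = 493
Solving the system yields a = 5, b = -5, c = -2, d = 3.
So P(x) = 5x^3 - 5x^2 - 2x + 3.
Check: P(4) = 235. ✓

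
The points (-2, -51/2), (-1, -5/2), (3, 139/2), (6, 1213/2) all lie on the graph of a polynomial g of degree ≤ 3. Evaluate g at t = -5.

-789/2

Write g(t) = at^3 + bt^2 + ct + d. Substituting each data point gives a linear system:
  -8a + 4b - 2c + d = -51/2
  -a + b - c + d = -5/2
  27a + 9b + 3c + d = 139/2
  216a + 36b + 6c + d = 1213/2
Solving the system yields a = 3, b = -1, c = -1, d = 1/2.
So g(t) = 3t³ - t² - t + 1/2.
Then g(-5) = -789/2.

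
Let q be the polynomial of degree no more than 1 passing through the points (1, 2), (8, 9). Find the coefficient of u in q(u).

1

Write q(u) = au + b. Substituting each data point gives a linear system:
  a + b = 2
  8a + b = 9
Solving the system yields a = 1, b = 1.
So q(u) = u + 1.
The leading coefficient is 1.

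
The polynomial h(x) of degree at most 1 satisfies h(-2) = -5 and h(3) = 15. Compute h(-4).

-13

Write h(x) = ax + b. Substituting each data point gives a linear system:
  -2a + b = -5
  3a + b = 15
Solving the system yields a = 4, b = 3.
So h(x) = 4x + 3.
Then h(-4) = -13.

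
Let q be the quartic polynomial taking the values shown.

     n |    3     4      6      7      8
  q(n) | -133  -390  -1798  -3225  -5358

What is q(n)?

q(n) = -n^4 - 3n^3 + 5n^2 - 6n + 2

Write q(n) = an^4 + bn^3 + cn^2 + dn + e. Substituting each data point gives a linear system:
  81a + 27b + 9c + 3d + e = -133
  256a + 64b + 16c + 4d + e = -390
  1296a + 216b + 36c + 6d + e = -1798
  2401a + 343b + 49c + 7d + e = -3225
  4096a + 512b + 64c + 8d + e = -5358
Solving the system yields a = -1, b = -3, c = 5, d = -6, e = 2.
So q(n) = -n^4 - 3n^3 + 5n^2 - 6n + 2.
Check: q(6) = -1798. ✓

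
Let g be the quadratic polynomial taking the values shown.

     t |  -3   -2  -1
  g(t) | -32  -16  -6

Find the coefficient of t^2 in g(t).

-3

Write g(t) = at^2 + bt + c. Substituting each data point gives a linear system:
  9a - 3b + c = -32
  4a - 2b + c = -16
  a - b + c = -6
Solving the system yields a = -3, b = 1, c = -2.
So g(t) = -3t² + t - 2.
The leading coefficient is -3.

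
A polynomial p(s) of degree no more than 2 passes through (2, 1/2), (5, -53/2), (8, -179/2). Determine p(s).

p(s) = -2s^2 + 5s - 3/2

Using the Lagrange interpolation formula with nodes 2, 5, 8:
  L_0(s) = (s - 5)(s - 8) / 18
  L_1(s) = (s - 2)(s - 8) / -9
  L_2(s) = (s - 2)(s - 5) / 18
Then p(s) = 1/2·L_0(s) - 53/2·L_1(s) - 179/2·L_2(s).
Expanding and collecting terms gives p(s) = -2s^2 + 5s - 3/2.
Check: p(2) = 1/2. ✓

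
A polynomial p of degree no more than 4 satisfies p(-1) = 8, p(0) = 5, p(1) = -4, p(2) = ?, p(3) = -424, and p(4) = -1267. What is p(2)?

-91

On equispaced nodes a degree-4 polynomial has vanishing fifth forward difference, so
  - p(-1) + 5·p(0) - 10·p(1) + 10·p(2) - 5·p(3) + p(4) = 0.
Substituting the known values and solving for p(2):
  10·p(2) = -910
  p(2) = -91.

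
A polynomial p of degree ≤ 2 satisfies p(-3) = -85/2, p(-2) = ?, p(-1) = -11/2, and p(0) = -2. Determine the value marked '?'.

The 3 known points determine the degree-2 polynomial uniquely.
Write p(n) = an^2 + bn + c. Substituting each data point gives a linear system:
  9a - 3b + c = -85/2
  a - b + c = -11/2
  c = -2
Solving the system yields a = -5, b = -3/2, c = -2.
So p(n) = -5n² - (3/2)n - 2.
Then p(-2) = -19.

-19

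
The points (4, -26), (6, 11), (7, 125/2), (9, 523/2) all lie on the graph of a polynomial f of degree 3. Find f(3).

Using the Lagrange interpolation formula with nodes 4, 6, 7, 9:
  L_0(s) = (s - 6)(s - 7)(s - 9) / -30
  L_1(s) = (s - 4)(s - 7)(s - 9) / 6
  L_2(s) = (s - 4)(s - 6)(s - 9) / -6
  L_3(s) = (s - 4)(s - 6)(s - 7) / 30
Then f(s) = -26·L_0(s) + 11·L_1(s) + 125/2·L_2(s) + 523/2·L_3(s).
Expanding and collecting terms gives f(s) = s^3 - 6s^2 + (5/2)s - 4.
Evaluating at s = 3: f(3) = -47/2.

-47/2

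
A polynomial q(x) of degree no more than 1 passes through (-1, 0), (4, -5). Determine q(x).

Write q(x) = ax + b. Substituting each data point gives a linear system:
  -a + b = 0
  4a + b = -5
Solving the system yields a = -1, b = -1.
So q(x) = -x - 1.
Check: q(-1) = 0. ✓

q(x) = -x - 1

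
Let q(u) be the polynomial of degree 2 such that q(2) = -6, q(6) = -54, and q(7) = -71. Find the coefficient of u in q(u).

-4

Write q(u) = au^2 + bu + c. Substituting each data point gives a linear system:
  4a + 2b + c = -6
  36a + 6b + c = -54
  49a + 7b + c = -71
Solving the system yields a = -1, b = -4, c = 6.
So q(u) = -u² - 4u + 6.
The coefficient of u is -4.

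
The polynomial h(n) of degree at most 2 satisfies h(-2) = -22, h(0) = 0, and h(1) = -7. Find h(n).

Write h(n) = an^2 + bn + c. Substituting each data point gives a linear system:
  4a - 2b + c = -22
  c = 0
  a + b + c = -7
Solving the system yields a = -6, b = -1, c = 0.
So h(n) = -6n^2 - n.
Check: h(1) = -7. ✓

h(n) = -6n^2 - n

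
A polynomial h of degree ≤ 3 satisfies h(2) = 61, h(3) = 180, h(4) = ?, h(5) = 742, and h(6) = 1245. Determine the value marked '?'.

397

The 4 known points determine the degree-3 polynomial uniquely.
Write h(s) = as^3 + bs^2 + cs + d. Substituting each data point gives a linear system:
  8a + 4b + 2c + d = 61
  27a + 9b + 3c + d = 180
  125a + 25b + 5c + d = 742
  216a + 36b + 6c + d = 1245
Solving the system yields a = 5, b = 4, c = 4, d = -3.
So h(s) = 5s^3 + 4s^2 + 4s - 3.
Then h(4) = 397.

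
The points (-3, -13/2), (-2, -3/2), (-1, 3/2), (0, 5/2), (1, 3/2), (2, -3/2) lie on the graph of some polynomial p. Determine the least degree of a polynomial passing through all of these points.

2

Forward differences of the values at x = -3, -2, -1, 0, 1, 2:
  p  : -13/2  -3/2  3/2  5/2  3/2  -3/2
  Δ  : 5  3  1  -1  -3
  Δ^2: -2  -2  -2  -2
  Δ^3: 0  0  0
  Δ^4: 0  0
  Δ^5: 0
The second differences are constant (-2) and nonzero, while all higher differences vanish, so the minimal degree is 2.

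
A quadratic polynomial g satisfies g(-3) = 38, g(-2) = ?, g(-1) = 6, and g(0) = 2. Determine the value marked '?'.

18

On equispaced nodes a degree-2 polynomial has vanishing third forward difference, so
  - g(-3) + 3·g(-2) - 3·g(-1) + g(0) = 0.
Substituting the known values and solving for g(-2):
  3·g(-2) = 54
  g(-2) = 18.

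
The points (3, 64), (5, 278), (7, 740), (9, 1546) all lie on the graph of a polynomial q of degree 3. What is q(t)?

q(t) = 2t^3 + t^2 + t - 2

Using the Lagrange interpolation formula with nodes 3, 5, 7, 9:
  L_0(t) = (t - 5)(t - 7)(t - 9) / -48
  L_1(t) = (t - 3)(t - 7)(t - 9) / 16
  L_2(t) = (t - 3)(t - 5)(t - 9) / -16
  L_3(t) = (t - 3)(t - 5)(t - 7) / 48
Then q(t) = 64·L_0(t) + 278·L_1(t) + 740·L_2(t) + 1546·L_3(t).
Expanding and collecting terms gives q(t) = 2t^3 + t^2 + t - 2.
Check: q(9) = 1546. ✓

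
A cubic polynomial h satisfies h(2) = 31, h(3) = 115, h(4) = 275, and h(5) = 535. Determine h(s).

Using the Lagrange interpolation formula with nodes 2, 3, 4, 5:
  L_0(s) = (s - 3)(s - 4)(s - 5) / -6
  L_1(s) = (s - 2)(s - 4)(s - 5) / 2
  L_2(s) = (s - 2)(s - 3)(s - 5) / -2
  L_3(s) = (s - 2)(s - 3)(s - 4) / 6
Then h(s) = 31·L_0(s) + 115·L_1(s) + 275·L_2(s) + 535·L_3(s).
Expanding and collecting terms gives h(s) = 4s³ + 2s² - 2s - 5.
Check: h(4) = 275. ✓

h(s) = 4s^3 + 2s^2 - 2s - 5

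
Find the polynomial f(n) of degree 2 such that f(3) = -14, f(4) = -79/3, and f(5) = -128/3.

Using the Lagrange interpolation formula with nodes 3, 4, 5:
  L_0(n) = (n - 4)(n - 5) / 2
  L_1(n) = (n - 3)(n - 5) / -1
  L_2(n) = (n - 3)(n - 4) / 2
Then f(n) = -14·L_0(n) - 79/3·L_1(n) - 128/3·L_2(n).
Expanding and collecting terms gives f(n) = -2n^2 + (5/3)n - 1.
Check: f(4) = -79/3. ✓

f(n) = -2n^2 + (5/3)n - 1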